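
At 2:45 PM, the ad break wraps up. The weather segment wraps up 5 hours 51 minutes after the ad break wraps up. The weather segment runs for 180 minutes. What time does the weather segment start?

The weather segment ends at 2:45 PM + 351 min = 8:36 PM.
The weather segment starts at 8:36 PM − 180 min = 5:36 PM.

5:36 PM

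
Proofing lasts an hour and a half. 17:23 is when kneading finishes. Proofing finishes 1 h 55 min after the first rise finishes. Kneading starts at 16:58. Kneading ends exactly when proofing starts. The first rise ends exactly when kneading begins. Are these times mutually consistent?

The first rise ends at 16:58.
Proofing ends at 16:58 + 115 min = 18:53.
Proofing starts at 18:53 − 90 min = 17:23.
So kneading ends at 17:23.
That matches the stated 17:23, so the schedule is consistent.

Yes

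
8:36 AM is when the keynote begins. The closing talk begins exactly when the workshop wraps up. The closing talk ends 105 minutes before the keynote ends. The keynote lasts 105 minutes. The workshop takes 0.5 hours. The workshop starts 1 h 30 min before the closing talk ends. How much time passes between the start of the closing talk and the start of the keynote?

60 minutes

The keynote ends at 8:36 AM + 105 min = 10:21 AM.
The closing talk ends at 10:21 AM − 105 min = 8:36 AM.
The workshop starts at 8:36 AM − 90 min = 7:06 AM.
The workshop ends at 7:06 AM + 30 min = 7:36 AM.
So the closing talk starts at 7:36 AM.
From 7:36 AM to 8:36 AM is 60 minutes.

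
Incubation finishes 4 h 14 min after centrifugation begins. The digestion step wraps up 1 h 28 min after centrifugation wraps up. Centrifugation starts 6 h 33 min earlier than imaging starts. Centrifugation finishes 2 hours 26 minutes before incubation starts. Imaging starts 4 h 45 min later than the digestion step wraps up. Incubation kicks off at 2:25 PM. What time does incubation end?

3:53 PM

Centrifugation ends at 2:25 PM − 146 min = 11:59 AM.
The digestion step ends at 11:59 AM + 88 min = 1:27 PM.
Imaging starts at 1:27 PM + 285 min = 6:12 PM.
Centrifugation starts at 6:12 PM − 393 min = 11:39 AM.
Incubation ends at 11:39 AM + 254 min = 3:53 PM.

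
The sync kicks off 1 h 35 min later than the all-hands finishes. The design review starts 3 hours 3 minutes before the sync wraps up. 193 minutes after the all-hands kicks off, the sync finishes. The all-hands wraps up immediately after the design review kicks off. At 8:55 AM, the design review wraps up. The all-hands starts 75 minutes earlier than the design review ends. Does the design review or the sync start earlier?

the design review

The all-hands starts at 8:55 AM − 75 min = 7:40 AM.
The sync ends at 7:40 AM + 193 min = 10:53 AM.
The design review starts at 10:53 AM − 183 min = 7:50 AM.
So the all-hands ends at 7:50 AM.
The sync starts at 7:50 AM + 95 min = 9:25 AM.
The design review starts at 7:50 AM and the sync starts at 9:25 AM, so the design review is first.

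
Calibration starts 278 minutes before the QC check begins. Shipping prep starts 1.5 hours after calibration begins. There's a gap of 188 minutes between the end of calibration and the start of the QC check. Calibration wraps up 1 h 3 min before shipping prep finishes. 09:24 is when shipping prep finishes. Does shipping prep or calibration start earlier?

calibration

Calibration ends at 09:24 − 63 min = 08:21.
The QC check starts at 08:21 + 188 min = 11:29.
Calibration starts at 11:29 − 278 min = 06:51.
Shipping prep starts at 06:51 + 90 min = 08:21.
Shipping prep starts at 08:21 and calibration starts at 06:51, so calibration is first.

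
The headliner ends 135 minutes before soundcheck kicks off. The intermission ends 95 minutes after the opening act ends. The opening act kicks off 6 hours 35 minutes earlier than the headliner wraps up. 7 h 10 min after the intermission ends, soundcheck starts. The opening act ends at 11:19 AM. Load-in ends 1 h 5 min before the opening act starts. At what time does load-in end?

10:09 AM

The intermission ends at 11:19 AM + 95 min = 12:54 PM.
Soundcheck starts at 12:54 PM + 430 min = 8:04 PM.
The headliner ends at 8:04 PM − 135 min = 5:49 PM.
The opening act starts at 5:49 PM − 395 min = 11:14 AM.
Load-in ends at 11:14 AM − 65 min = 10:09 AM.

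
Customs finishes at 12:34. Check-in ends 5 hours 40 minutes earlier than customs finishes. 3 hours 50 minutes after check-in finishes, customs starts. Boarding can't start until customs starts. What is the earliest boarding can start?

10:44

Check-in ends at 12:34 − 340 min = 06:54.
Customs starts at 06:54 + 230 min = 10:44.
Boarding is bounded by customs, so the earliest it can start is 10:44.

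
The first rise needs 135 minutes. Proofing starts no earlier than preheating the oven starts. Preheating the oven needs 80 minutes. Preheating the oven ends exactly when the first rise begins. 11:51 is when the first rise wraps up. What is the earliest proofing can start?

The first rise starts at 11:51 − 135 min = 09:36.
So preheating the oven ends at 09:36.
Preheating the oven starts at 09:36 − 80 min = 08:16.
Proofing is bounded by preheating the oven, so the earliest it can start is 08:16.

08:16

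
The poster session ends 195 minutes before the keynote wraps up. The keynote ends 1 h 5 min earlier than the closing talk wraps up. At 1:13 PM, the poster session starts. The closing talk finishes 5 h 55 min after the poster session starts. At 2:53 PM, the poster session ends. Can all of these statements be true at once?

No

The closing talk ends at 1:13 PM + 355 min = 7:08 PM.
The keynote ends at 7:08 PM − 65 min = 6:03 PM.
The poster session ends at 6:03 PM − 195 min = 2:48 PM.
But the poster session is also said to end at 2:53 PM — a 5-minute conflict.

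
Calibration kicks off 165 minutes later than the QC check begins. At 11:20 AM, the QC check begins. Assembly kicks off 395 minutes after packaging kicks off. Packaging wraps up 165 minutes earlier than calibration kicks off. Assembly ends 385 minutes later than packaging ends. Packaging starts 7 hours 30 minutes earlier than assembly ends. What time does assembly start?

Calibration starts at 11:20 AM + 165 min = 2:05 PM.
Packaging ends at 2:05 PM − 165 min = 11:20 AM.
Assembly ends at 11:20 AM + 385 min = 5:45 PM.
Packaging starts at 5:45 PM − 450 min = 10:15 AM.
Assembly starts at 10:15 AM + 395 min = 4:50 PM.

4:50 PM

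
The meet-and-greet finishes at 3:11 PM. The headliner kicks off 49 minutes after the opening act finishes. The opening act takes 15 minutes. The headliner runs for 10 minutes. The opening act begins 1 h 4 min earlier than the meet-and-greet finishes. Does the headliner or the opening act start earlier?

the opening act

The opening act starts at 3:11 PM − 64 min = 2:07 PM.
The opening act ends at 2:07 PM + 15 min = 2:22 PM.
The headliner starts at 2:22 PM + 49 min = 3:11 PM.
The headliner starts at 3:11 PM and the opening act starts at 2:07 PM, so the opening act is first.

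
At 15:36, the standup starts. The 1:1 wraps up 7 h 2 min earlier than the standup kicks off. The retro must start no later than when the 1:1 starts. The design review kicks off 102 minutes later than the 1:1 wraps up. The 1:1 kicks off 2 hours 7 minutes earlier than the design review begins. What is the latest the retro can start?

08:09

The 1:1 ends at 15:36 − 422 min = 08:34.
The design review starts at 08:34 + 102 min = 10:16.
The 1:1 starts at 10:16 − 127 min = 08:09.
The retro is bounded by the 1:1, so the latest it can start is 08:09.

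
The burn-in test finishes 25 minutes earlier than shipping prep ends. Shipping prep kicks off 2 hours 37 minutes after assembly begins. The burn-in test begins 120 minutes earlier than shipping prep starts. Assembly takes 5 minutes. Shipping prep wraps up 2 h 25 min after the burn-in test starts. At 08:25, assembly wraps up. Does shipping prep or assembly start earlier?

assembly

Assembly starts at 08:25 − 5 min = 08:20.
Shipping prep starts at 08:20 + 157 min = 10:57.
Shipping prep starts at 10:57 and assembly starts at 08:20, so assembly is first.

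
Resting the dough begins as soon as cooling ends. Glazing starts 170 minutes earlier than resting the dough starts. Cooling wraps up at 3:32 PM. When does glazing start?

12:42 PM

Resting the dough starts at 3:32 PM.
Glazing starts at 3:32 PM − 170 min = 12:42 PM.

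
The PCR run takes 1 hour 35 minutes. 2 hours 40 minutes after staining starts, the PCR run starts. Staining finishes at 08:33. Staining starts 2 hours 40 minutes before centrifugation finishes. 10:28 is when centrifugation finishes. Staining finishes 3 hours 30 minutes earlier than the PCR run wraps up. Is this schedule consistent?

Yes

Staining starts at 10:28 − 160 min = 07:48.
The PCR run starts at 07:48 + 160 min = 10:28.
The PCR run ends at 10:28 + 95 min = 12:03.
Staining ends at 12:03 − 210 min = 08:33.
That matches the stated 08:33, so the schedule is consistent.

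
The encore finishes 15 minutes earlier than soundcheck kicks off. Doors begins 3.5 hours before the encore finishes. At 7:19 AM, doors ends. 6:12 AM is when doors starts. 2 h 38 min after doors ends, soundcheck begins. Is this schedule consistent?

Yes

Soundcheck starts at 7:19 AM + 158 min = 9:57 AM.
The encore ends at 9:57 AM − 15 min = 9:42 AM.
Doors starts at 9:42 AM − 210 min = 6:12 AM.
That matches the stated 6:12 AM, so the schedule is consistent.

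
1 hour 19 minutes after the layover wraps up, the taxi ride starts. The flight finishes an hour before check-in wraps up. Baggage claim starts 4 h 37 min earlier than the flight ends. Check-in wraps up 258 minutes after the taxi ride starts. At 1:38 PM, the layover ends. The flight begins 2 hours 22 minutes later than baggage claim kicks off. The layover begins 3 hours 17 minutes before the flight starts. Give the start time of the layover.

12:43 PM

The taxi ride starts at 1:38 PM + 79 min = 2:57 PM.
Check-in ends at 2:57 PM + 258 min = 7:15 PM.
The flight ends at 7:15 PM − 60 min = 6:15 PM.
Baggage claim starts at 6:15 PM − 277 min = 1:38 PM.
The flight starts at 1:38 PM + 142 min = 4:00 PM.
The layover starts at 4:00 PM − 197 min = 12:43 PM.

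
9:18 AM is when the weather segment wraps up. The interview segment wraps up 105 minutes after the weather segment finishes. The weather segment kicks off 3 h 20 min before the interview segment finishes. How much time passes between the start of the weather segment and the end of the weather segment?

1 hour 35 minutes

The interview segment ends at 9:18 AM + 105 min = 11:03 AM.
The weather segment starts at 11:03 AM − 200 min = 7:43 AM.
From 7:43 AM to 9:18 AM is 1 hour 35 minutes.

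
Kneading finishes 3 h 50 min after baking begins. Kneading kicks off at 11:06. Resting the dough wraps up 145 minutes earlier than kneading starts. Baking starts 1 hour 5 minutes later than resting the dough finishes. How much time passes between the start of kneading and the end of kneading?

Resting the dough ends at 11:06 − 145 min = 08:41.
Baking starts at 08:41 + 65 min = 09:46.
Kneading ends at 09:46 + 230 min = 13:36.
From 11:06 to 13:36 is 2 hours 30 minutes.

2 hours 30 minutes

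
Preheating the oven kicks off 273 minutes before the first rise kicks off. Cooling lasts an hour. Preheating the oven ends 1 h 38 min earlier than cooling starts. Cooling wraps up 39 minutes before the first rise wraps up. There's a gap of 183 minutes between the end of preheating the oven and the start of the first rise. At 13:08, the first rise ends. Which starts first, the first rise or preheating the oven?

Cooling ends at 13:08 − 39 min = 12:29.
Cooling starts at 12:29 − 60 min = 11:29.
Preheating the oven ends at 11:29 − 98 min = 09:51.
The first rise starts at 09:51 + 183 min = 12:54.
Preheating the oven starts at 12:54 − 273 min = 08:21.
The first rise starts at 12:54 and preheating the oven starts at 08:21, so preheating the oven is first.

preheating the oven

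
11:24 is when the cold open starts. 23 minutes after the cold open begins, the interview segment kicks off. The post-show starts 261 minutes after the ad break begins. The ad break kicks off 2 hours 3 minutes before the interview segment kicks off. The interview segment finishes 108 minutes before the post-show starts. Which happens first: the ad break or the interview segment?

The interview segment starts at 11:24 + 23 min = 11:47.
The ad break starts at 11:47 − 123 min = 09:44.
The ad break starts at 09:44 and the interview segment starts at 11:47, so the ad break is first.

the ad break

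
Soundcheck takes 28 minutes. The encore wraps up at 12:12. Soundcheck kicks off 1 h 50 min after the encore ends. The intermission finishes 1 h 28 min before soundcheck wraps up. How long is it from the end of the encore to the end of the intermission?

50 minutes

Soundcheck starts at 12:12 + 110 min = 14:02.
Soundcheck ends at 14:02 + 28 min = 14:30.
The intermission ends at 14:30 − 88 min = 13:02.
From 12:12 to 13:02 is 50 minutes.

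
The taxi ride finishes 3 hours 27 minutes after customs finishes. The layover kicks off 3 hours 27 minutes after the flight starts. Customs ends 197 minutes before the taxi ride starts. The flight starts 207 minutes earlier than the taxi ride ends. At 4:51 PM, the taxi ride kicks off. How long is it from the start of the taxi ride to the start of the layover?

Customs ends at 4:51 PM − 197 min = 1:34 PM.
The taxi ride ends at 1:34 PM + 207 min = 5:01 PM.
The flight starts at 5:01 PM − 207 min = 1:34 PM.
The layover starts at 1:34 PM + 207 min = 5:01 PM.
From 4:51 PM to 5:01 PM is 10 minutes.

10 minutes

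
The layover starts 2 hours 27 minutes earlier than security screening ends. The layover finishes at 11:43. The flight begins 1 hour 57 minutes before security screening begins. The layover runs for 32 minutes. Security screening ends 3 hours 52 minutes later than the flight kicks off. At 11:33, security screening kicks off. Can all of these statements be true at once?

No

The flight starts at 11:33 − 117 min = 09:36.
Security screening ends at 09:36 + 232 min = 13:28.
The layover starts at 13:28 − 147 min = 11:01.
The layover ends at 11:01 + 32 min = 11:33.
But the layover is also said to end at 11:43 — a 10-minute conflict.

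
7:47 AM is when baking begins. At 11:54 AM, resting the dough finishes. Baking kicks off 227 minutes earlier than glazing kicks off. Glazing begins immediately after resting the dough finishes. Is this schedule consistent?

No

Glazing starts at 11:54 AM.
Baking starts at 11:54 AM − 227 min = 8:07 AM.
But baking is also said to start at 7:47 AM — a 20-minute conflict.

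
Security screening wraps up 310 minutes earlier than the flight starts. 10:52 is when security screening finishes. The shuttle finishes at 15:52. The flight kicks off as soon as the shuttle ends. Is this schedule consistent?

No

The flight starts at 15:52.
Security screening ends at 15:52 − 310 min = 10:42.
But security screening is also said to end at 10:52 — a 10-minute conflict.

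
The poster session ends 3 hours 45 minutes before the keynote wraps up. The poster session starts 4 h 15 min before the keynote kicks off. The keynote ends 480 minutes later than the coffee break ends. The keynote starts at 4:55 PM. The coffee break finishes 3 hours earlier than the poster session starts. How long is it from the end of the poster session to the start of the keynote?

180 minutes

The poster session starts at 4:55 PM − 255 min = 12:40 PM.
The coffee break ends at 12:40 PM − 180 min = 9:40 AM.
The keynote ends at 9:40 AM + 480 min = 5:40 PM.
The poster session ends at 5:40 PM − 225 min = 1:55 PM.
From 1:55 PM to 4:55 PM is 180 minutes.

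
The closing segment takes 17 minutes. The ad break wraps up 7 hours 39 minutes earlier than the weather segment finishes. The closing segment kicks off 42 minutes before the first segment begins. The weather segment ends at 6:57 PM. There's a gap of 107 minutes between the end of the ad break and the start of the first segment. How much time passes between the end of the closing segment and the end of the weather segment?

377 minutes

The ad break ends at 6:57 PM − 459 min = 11:18 AM.
The first segment starts at 11:18 AM + 107 min = 1:05 PM.
The closing segment starts at 1:05 PM − 42 min = 12:23 PM.
The closing segment ends at 12:23 PM + 17 min = 12:40 PM.
From 12:40 PM to 6:57 PM is 377 minutes.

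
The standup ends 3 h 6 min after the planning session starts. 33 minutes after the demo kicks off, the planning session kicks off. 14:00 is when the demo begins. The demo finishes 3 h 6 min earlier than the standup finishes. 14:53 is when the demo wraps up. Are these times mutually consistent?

The planning session starts at 14:00 + 33 min = 14:33.
The standup ends at 14:33 + 186 min = 17:39.
The demo ends at 17:39 − 186 min = 14:33.
But the demo is also said to end at 14:53 — a 20-minute conflict.

No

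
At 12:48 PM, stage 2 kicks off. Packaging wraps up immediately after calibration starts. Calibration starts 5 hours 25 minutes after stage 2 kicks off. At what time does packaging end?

6:13 PM

Calibration starts at 12:48 PM + 325 min = 6:13 PM.
So packaging ends at 6:13 PM.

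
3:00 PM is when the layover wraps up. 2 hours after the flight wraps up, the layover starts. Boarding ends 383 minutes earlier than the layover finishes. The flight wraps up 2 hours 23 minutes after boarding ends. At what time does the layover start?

1:00 PM

Boarding ends at 3:00 PM − 383 min = 8:37 AM.
The flight ends at 8:37 AM + 143 min = 11:00 AM.
The layover starts at 11:00 AM + 120 min = 1:00 PM.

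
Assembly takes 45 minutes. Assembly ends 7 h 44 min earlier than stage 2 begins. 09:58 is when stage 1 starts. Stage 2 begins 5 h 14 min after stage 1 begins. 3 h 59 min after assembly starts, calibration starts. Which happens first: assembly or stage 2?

assembly

Stage 2 starts at 09:58 + 314 min = 15:12.
Assembly ends at 15:12 − 464 min = 07:28.
Assembly starts at 07:28 − 45 min = 06:43.
Assembly starts at 06:43 and stage 2 starts at 15:12, so assembly is first.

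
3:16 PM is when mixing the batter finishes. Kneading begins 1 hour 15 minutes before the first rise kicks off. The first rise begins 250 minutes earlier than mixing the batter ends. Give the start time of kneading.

The first rise starts at 3:16 PM − 250 min = 11:06 AM.
Kneading starts at 11:06 AM − 75 min = 9:51 AM.

9:51 AM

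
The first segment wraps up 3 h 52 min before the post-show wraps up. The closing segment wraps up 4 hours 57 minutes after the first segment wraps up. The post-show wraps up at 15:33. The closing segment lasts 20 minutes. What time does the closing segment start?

16:18

The first segment ends at 15:33 − 232 min = 11:41.
The closing segment ends at 11:41 + 297 min = 16:38.
The closing segment starts at 16:38 − 20 min = 16:18.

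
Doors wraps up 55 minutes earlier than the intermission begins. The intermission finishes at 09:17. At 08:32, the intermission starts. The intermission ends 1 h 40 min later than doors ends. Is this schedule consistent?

Doors ends at 08:32 − 55 min = 07:37.
The intermission ends at 07:37 + 100 min = 09:17.
That matches the stated 09:17, so the schedule is consistent.

Yes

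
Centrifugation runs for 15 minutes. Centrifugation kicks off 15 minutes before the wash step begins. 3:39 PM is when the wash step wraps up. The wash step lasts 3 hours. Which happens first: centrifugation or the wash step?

centrifugation

The wash step starts at 3:39 PM − 180 min = 12:39 PM.
Centrifugation starts at 12:39 PM − 15 min = 12:24 PM.
Centrifugation starts at 12:24 PM and the wash step starts at 12:39 PM, so centrifugation is first.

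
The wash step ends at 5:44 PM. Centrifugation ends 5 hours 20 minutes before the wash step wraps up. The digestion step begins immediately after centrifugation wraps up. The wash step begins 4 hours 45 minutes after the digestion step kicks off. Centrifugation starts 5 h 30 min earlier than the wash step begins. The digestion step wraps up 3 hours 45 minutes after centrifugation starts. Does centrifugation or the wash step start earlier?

Centrifugation ends at 5:44 PM − 320 min = 12:24 PM.
So the digestion step starts at 12:24 PM.
The wash step starts at 12:24 PM + 285 min = 5:09 PM.
Centrifugation starts at 5:09 PM − 330 min = 11:39 AM.
Centrifugation starts at 11:39 AM and the wash step starts at 5:09 PM, so centrifugation is first.

centrifugation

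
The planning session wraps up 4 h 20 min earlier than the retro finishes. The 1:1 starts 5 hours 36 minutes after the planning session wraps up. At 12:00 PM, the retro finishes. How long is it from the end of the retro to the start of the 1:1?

1 hour 16 minutes

The planning session ends at 12:00 PM − 260 min = 7:40 AM.
The 1:1 starts at 7:40 AM + 336 min = 1:16 PM.
From 12:00 PM to 1:16 PM is 1 hour 16 minutes.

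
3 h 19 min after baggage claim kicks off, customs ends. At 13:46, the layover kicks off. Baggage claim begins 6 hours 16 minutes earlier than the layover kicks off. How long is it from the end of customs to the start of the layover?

2 hours 57 minutes

Baggage claim starts at 13:46 − 376 min = 07:30.
Customs ends at 07:30 + 199 min = 10:49.
From 10:49 to 13:46 is 2 hours 57 minutes.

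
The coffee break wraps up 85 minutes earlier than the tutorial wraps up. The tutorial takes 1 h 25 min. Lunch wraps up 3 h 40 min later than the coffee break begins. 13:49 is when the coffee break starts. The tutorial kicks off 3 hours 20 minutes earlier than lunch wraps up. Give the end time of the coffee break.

Lunch ends at 13:49 + 220 min = 17:29.
The tutorial starts at 17:29 − 200 min = 14:09.
The tutorial ends at 14:09 + 85 min = 15:34.
The coffee break ends at 15:34 − 85 min = 14:09.

14:09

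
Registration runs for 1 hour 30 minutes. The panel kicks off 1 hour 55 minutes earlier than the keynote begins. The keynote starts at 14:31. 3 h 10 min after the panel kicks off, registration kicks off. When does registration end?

17:16

The panel starts at 14:31 − 115 min = 12:36.
Registration starts at 12:36 + 190 min = 15:46.
Registration ends at 15:46 + 90 min = 17:16.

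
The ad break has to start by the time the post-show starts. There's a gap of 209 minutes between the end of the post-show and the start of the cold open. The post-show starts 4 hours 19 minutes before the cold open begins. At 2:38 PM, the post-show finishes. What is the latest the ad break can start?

The cold open starts at 2:38 PM + 209 min = 6:07 PM.
The post-show starts at 6:07 PM − 259 min = 1:48 PM.
The ad break is bounded by the post-show, so the latest it can start is 1:48 PM.

1:48 PM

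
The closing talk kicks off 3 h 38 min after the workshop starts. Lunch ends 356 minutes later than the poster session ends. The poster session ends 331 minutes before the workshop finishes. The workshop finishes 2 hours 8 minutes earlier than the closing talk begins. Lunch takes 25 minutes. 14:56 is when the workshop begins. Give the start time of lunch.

16:26

The closing talk starts at 14:56 + 218 min = 18:34.
The workshop ends at 18:34 − 128 min = 16:26.
The poster session ends at 16:26 − 331 min = 10:55.
Lunch ends at 10:55 + 356 min = 16:51.
Lunch starts at 16:51 − 25 min = 16:26.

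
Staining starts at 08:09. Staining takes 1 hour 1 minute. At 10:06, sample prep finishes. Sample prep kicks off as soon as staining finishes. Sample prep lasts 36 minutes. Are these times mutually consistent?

No

Staining ends at 08:09 + 61 min = 09:10.
So sample prep starts at 09:10.
Sample prep ends at 09:10 + 36 min = 09:46.
But sample prep is also said to end at 10:06 — a 20-minute conflict.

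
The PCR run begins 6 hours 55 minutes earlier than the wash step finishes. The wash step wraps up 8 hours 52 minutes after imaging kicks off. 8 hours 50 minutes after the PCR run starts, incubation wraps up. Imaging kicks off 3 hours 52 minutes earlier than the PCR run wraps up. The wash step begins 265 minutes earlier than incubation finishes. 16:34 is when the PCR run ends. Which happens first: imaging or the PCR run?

Imaging starts at 16:34 − 232 min = 12:42.
The wash step ends at 12:42 + 532 min = 21:34.
The PCR run starts at 21:34 − 415 min = 14:39.
Imaging starts at 12:42 and the PCR run starts at 14:39, so imaging is first.

imaging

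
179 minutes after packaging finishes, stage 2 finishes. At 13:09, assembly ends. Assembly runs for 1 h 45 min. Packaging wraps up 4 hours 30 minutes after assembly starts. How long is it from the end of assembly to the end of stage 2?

344 minutes

Assembly starts at 13:09 − 105 min = 11:24.
Packaging ends at 11:24 + 270 min = 15:54.
Stage 2 ends at 15:54 + 179 min = 18:53.
From 13:09 to 18:53 is 344 minutes.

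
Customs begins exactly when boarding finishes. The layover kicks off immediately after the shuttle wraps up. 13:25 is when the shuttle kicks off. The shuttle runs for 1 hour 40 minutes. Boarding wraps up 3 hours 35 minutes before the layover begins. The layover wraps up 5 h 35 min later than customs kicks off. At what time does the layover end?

17:05

The shuttle ends at 13:25 + 100 min = 15:05.
So the layover starts at 15:05.
Boarding ends at 15:05 − 215 min = 11:30.
So customs starts at 11:30.
The layover ends at 11:30 + 335 min = 17:05.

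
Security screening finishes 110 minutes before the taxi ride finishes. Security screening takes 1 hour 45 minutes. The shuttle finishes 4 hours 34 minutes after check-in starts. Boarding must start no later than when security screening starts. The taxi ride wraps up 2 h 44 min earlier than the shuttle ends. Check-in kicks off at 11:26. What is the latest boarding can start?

The shuttle ends at 11:26 + 274 min = 16:00.
The taxi ride ends at 16:00 − 164 min = 13:16.
Security screening ends at 13:16 − 110 min = 11:26.
Security screening starts at 11:26 − 105 min = 09:41.
Boarding is bounded by security screening, so the latest it can start is 09:41.

09:41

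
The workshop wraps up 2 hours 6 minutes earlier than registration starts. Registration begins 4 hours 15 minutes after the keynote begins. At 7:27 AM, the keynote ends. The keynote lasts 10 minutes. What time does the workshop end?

The keynote starts at 7:27 AM − 10 min = 7:17 AM.
Registration starts at 7:17 AM + 255 min = 11:32 AM.
The workshop ends at 11:32 AM − 126 min = 9:26 AM.

9:26 AM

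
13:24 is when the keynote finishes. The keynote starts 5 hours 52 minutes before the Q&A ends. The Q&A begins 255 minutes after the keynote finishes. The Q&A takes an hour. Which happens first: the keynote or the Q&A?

The Q&A starts at 13:24 + 255 min = 17:39.
The Q&A ends at 17:39 + 60 min = 18:39.
The keynote starts at 18:39 − 352 min = 12:47.
The keynote starts at 12:47 and the Q&A starts at 17:39, so the keynote is first.

the keynote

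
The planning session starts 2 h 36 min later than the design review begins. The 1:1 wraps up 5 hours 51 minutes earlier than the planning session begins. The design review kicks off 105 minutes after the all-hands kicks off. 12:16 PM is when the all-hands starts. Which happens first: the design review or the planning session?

the design review

The design review starts at 12:16 PM + 105 min = 2:01 PM.
The planning session starts at 2:01 PM + 156 min = 4:37 PM.
The design review starts at 2:01 PM and the planning session starts at 4:37 PM, so the design review is first.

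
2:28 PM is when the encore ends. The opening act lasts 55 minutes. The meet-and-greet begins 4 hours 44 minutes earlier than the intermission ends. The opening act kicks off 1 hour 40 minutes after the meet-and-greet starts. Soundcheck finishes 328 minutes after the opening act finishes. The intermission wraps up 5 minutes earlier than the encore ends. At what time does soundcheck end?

5:42 PM

The intermission ends at 2:28 PM − 5 min = 2:23 PM.
The meet-and-greet starts at 2:23 PM − 284 min = 9:39 AM.
The opening act starts at 9:39 AM + 100 min = 11:19 AM.
The opening act ends at 11:19 AM + 55 min = 12:14 PM.
Soundcheck ends at 12:14 PM + 328 min = 5:42 PM.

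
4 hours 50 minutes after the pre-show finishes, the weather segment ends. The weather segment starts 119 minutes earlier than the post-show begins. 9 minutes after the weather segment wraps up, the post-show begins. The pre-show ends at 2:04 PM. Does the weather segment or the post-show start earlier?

the weather segment

The weather segment ends at 2:04 PM + 290 min = 6:54 PM.
The post-show starts at 6:54 PM + 9 min = 7:03 PM.
The weather segment starts at 7:03 PM − 119 min = 5:04 PM.
The weather segment starts at 5:04 PM and the post-show starts at 7:03 PM, so the weather segment is first.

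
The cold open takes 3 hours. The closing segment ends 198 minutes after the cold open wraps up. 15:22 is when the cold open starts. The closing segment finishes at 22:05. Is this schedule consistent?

No

The cold open ends at 15:22 + 180 min = 18:22.
The closing segment ends at 18:22 + 198 min = 21:40.
But the closing segment is also said to end at 22:05 — a 25-minute conflict.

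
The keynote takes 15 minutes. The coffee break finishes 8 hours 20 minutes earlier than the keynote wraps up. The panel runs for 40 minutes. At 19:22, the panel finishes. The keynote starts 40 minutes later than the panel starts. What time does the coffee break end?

11:17

The panel starts at 19:22 − 40 min = 18:42.
The keynote starts at 18:42 + 40 min = 19:22.
The keynote ends at 19:22 + 15 min = 19:37.
The coffee break ends at 19:37 − 500 min = 11:17.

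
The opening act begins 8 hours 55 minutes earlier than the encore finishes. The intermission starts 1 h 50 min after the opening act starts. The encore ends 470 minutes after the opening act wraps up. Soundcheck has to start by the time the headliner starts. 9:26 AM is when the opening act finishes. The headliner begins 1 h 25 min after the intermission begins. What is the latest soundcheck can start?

The encore ends at 9:26 AM + 470 min = 5:16 PM.
The opening act starts at 5:16 PM − 535 min = 8:21 AM.
The intermission starts at 8:21 AM + 110 min = 10:11 AM.
The headliner starts at 10:11 AM + 85 min = 11:36 AM.
Soundcheck is bounded by the headliner, so the latest it can start is 11:36 AM.

11:36 AM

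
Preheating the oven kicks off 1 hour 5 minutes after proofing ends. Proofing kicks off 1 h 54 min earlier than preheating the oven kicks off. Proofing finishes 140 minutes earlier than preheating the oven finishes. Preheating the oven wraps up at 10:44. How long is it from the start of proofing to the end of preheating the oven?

189 minutes

Proofing ends at 10:44 − 140 min = 08:24.
Preheating the oven starts at 08:24 + 65 min = 09:29.
Proofing starts at 09:29 − 114 min = 07:35.
From 07:35 to 10:44 is 189 minutes.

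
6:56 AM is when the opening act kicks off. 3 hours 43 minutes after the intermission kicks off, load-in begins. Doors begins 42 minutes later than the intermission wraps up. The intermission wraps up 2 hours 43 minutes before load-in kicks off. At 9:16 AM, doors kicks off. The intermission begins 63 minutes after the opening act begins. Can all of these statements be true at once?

No

The intermission starts at 6:56 AM + 63 min = 7:59 AM.
Load-in starts at 7:59 AM + 223 min = 11:42 AM.
The intermission ends at 11:42 AM − 163 min = 8:59 AM.
Doors starts at 8:59 AM + 42 min = 9:41 AM.
But doors is also said to start at 9:16 AM — a 25-minute conflict.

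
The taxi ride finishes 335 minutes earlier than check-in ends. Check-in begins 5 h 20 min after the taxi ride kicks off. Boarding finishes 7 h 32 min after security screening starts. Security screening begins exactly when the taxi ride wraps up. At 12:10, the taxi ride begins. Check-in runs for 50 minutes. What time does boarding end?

20:17

Check-in starts at 12:10 + 320 min = 17:30.
Check-in ends at 17:30 + 50 min = 18:20.
The taxi ride ends at 18:20 − 335 min = 12:45.
So security screening starts at 12:45.
Boarding ends at 12:45 + 452 min = 20:17.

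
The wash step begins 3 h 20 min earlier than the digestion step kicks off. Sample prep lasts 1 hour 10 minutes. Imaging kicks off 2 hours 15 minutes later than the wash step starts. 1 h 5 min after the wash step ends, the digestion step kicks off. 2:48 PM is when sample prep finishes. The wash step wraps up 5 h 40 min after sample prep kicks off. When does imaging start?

Sample prep starts at 2:48 PM − 70 min = 1:38 PM.
The wash step ends at 1:38 PM + 340 min = 7:18 PM.
The digestion step starts at 7:18 PM + 65 min = 8:23 PM.
The wash step starts at 8:23 PM − 200 min = 5:03 PM.
Imaging starts at 5:03 PM + 135 min = 7:18 PM.

7:18 PM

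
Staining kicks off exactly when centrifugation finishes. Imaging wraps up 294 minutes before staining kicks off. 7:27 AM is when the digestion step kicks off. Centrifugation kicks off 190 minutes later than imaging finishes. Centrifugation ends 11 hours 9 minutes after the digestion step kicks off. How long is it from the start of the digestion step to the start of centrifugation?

Centrifugation ends at 7:27 AM + 669 min = 6:36 PM.
So staining starts at 6:36 PM.
Imaging ends at 6:36 PM − 294 min = 1:42 PM.
Centrifugation starts at 1:42 PM + 190 min = 4:52 PM.
From 7:27 AM to 4:52 PM is 565 minutes.

565 minutes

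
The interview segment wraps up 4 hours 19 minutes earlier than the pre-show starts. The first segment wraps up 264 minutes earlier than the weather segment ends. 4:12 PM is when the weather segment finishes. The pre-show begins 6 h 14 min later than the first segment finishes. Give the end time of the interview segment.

The first segment ends at 4:12 PM − 264 min = 11:48 AM.
The pre-show starts at 11:48 AM + 374 min = 6:02 PM.
The interview segment ends at 6:02 PM − 259 min = 1:43 PM.

1:43 PM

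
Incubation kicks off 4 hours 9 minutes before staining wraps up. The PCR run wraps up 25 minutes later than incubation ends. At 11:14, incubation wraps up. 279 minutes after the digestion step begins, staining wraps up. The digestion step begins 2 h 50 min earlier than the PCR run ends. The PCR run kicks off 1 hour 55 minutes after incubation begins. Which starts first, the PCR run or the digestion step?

the digestion step

The PCR run ends at 11:14 + 25 min = 11:39.
The digestion step starts at 11:39 − 170 min = 08:49.
Staining ends at 08:49 + 279 min = 13:28.
Incubation starts at 13:28 − 249 min = 09:19.
The PCR run starts at 09:19 + 115 min = 11:14.
The PCR run starts at 11:14 and the digestion step starts at 08:49, so the digestion step is first.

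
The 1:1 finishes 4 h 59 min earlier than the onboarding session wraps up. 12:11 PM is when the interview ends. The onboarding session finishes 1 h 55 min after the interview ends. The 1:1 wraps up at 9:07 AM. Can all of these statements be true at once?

The onboarding session ends at 12:11 PM + 115 min = 2:06 PM.
The 1:1 ends at 2:06 PM − 299 min = 9:07 AM.
That matches the stated 9:07 AM, so the schedule is consistent.

Yes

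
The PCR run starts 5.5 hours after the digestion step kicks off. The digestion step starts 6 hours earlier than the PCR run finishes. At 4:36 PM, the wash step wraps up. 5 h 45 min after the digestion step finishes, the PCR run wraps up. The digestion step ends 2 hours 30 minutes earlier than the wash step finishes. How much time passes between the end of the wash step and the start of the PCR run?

The digestion step ends at 4:36 PM − 150 min = 2:06 PM.
The PCR run ends at 2:06 PM + 345 min = 7:51 PM.
The digestion step starts at 7:51 PM − 360 min = 1:51 PM.
The PCR run starts at 1:51 PM + 330 min = 7:21 PM.
From 4:36 PM to 7:21 PM is 165 minutes.

165 minutes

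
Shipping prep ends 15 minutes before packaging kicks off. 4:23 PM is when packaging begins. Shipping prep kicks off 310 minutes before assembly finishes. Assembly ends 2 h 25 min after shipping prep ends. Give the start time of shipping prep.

Shipping prep ends at 4:23 PM − 15 min = 4:08 PM.
Assembly ends at 4:08 PM + 145 min = 6:33 PM.
Shipping prep starts at 6:33 PM − 310 min = 1:23 PM.

1:23 PM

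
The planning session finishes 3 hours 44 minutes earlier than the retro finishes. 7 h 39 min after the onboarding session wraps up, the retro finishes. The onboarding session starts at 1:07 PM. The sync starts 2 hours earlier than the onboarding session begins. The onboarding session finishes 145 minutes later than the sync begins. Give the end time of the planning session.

5:27 PM

The sync starts at 1:07 PM − 120 min = 11:07 AM.
The onboarding session ends at 11:07 AM + 145 min = 1:32 PM.
The retro ends at 1:32 PM + 459 min = 9:11 PM.
The planning session ends at 9:11 PM − 224 min = 5:27 PM.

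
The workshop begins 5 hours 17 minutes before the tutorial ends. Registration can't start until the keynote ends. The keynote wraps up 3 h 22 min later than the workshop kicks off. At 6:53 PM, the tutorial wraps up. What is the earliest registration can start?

4:58 PM

The workshop starts at 6:53 PM − 317 min = 1:36 PM.
The keynote ends at 1:36 PM + 202 min = 4:58 PM.
Registration is bounded by the keynote, so the earliest it can start is 4:58 PM.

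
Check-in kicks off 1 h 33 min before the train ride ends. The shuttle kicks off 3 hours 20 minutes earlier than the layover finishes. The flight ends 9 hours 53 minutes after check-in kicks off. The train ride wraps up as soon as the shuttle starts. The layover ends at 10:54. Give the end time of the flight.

15:54

The shuttle starts at 10:54 − 200 min = 07:34.
So the train ride ends at 07:34.
Check-in starts at 07:34 − 93 min = 06:01.
The flight ends at 06:01 + 593 min = 15:54.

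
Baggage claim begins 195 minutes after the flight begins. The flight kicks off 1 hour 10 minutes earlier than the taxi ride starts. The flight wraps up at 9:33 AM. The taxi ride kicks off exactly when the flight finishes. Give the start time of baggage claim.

The taxi ride starts at 9:33 AM.
The flight starts at 9:33 AM − 70 min = 8:23 AM.
Baggage claim starts at 8:23 AM + 195 min = 11:38 AM.

11:38 AM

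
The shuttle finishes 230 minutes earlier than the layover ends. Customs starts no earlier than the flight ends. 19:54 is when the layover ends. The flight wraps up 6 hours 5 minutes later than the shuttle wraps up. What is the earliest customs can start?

The shuttle ends at 19:54 − 230 min = 16:04.
The flight ends at 16:04 + 365 min = 22:09.
Customs is bounded by the flight, so the earliest it can start is 22:09.

22:09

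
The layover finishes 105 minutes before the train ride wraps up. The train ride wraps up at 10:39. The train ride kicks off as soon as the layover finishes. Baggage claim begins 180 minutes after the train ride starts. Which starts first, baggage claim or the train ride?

the train ride

The layover ends at 10:39 − 105 min = 08:54.
So the train ride starts at 08:54.
Baggage claim starts at 08:54 + 180 min = 11:54.
Baggage claim starts at 11:54 and the train ride starts at 08:54, so the train ride is first.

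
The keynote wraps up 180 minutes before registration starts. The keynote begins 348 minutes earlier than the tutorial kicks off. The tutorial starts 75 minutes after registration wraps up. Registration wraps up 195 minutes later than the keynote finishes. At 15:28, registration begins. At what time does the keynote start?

11:10

The keynote ends at 15:28 − 180 min = 12:28.
Registration ends at 12:28 + 195 min = 15:43.
The tutorial starts at 15:43 + 75 min = 16:58.
The keynote starts at 16:58 − 348 min = 11:10.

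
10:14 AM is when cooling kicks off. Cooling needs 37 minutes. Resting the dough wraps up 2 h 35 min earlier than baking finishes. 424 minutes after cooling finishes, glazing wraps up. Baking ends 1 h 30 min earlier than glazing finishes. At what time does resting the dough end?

Cooling ends at 10:14 AM + 37 min = 10:51 AM.
Glazing ends at 10:51 AM + 424 min = 5:55 PM.
Baking ends at 5:55 PM − 90 min = 4:25 PM.
Resting the dough ends at 4:25 PM − 155 min = 1:50 PM.

1:50 PM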